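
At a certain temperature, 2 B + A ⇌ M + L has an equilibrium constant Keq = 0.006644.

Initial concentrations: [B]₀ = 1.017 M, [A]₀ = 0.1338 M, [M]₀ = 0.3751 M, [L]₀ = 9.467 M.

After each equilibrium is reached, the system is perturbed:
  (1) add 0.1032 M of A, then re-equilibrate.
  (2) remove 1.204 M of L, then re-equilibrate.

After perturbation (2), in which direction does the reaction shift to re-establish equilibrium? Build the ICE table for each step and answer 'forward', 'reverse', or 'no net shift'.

Direction: forward

Q₀ = 25.66 vs Keq = 0.006644 ⇒ Q>K, reverse
Step 1:
                   B          A          M          L
  Initial      1.017     0.1338     0.3751      9.467
  Change      0.7479     0.3739    -0.3739    -0.3739
  Equil        1.765     0.5077   0.001156      9.093
  solve Keq expr → x = -0.3739; check Q = 0.006644
Then add 0.1032 M of A.
Step 2:
                   B          A          M          L
  Initial      1.765     0.6109   0.001156      9.093
  Change  -4.6714e-04 -2.3357e-04 2.3357e-04 2.3357e-04
  Equil        1.764     0.6107   0.001389      9.093
  solve Keq expr → x = 2.3357e-04; check Q = 0.006644
Then remove 1.204 M of L.
Step 3:
                   B          A          M          L
  Initial      1.764     0.6107   0.001389      7.889
  Change  -4.2128e-04 -2.1064e-04 2.1064e-04 2.1064e-04
  Equil        1.764     0.6105     0.0016      7.889
  solve Keq expr → x = 2.1064e-04; check Q = 0.006644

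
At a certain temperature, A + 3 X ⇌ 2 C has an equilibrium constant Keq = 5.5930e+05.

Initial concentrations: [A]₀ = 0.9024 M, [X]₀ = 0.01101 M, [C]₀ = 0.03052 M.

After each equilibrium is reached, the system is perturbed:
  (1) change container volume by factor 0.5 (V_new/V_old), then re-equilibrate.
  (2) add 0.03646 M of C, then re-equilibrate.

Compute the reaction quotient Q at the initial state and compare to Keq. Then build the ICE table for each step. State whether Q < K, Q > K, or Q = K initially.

Q₀ = 773.4 vs Keq = 5.5930e+05 ⇒ Q<K, forward
Step 1:
                   A          X          C
  Initial     0.9024    0.01101    0.03052
  Change   -0.003205  -0.009615    0.00641
  Equil       0.8992   0.001395    0.03693
  solve Keq expr → x = 0.003205; check Q = 5.5930e+05
Then change container volume by factor 0.5 (V_new/V_old).
Step 2:
                   A          X          C
  Initial      1.798   0.002789    0.07386
  Change  -3.4039e-04  -0.001021 6.8077e-04
  Equil        1.798   0.001768    0.07454
  solve Keq expr → x = 3.4039e-04; check Q = 5.5930e+05
Then add 0.03646 M of C.
Step 3:
                   A          X          C
  Initial      1.798   0.001768      0.111
  Change  1.7750e-04 5.3249e-04 -3.5499e-04
  Equil        1.798     0.0023     0.1106
  solve Keq expr → x = -1.7750e-04; check Q = 5.5930e+05

Q₀ = 773.4; Q < K (proceeds forward)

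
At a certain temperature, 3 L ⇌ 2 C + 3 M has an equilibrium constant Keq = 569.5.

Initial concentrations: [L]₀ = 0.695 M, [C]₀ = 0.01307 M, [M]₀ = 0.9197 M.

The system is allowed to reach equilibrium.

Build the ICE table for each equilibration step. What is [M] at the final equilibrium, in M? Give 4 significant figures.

Q₀ = 3.9585e-04 vs Keq = 569.5 ⇒ Q<K, forward
Step 1:
                  L         C         M
  I           0.695   0.01307    0.9197
  C         -0.5943    0.3962    0.5943
  E          0.1007    0.4093     1.514
  solve Keq expr → x = 0.1981; check Q = 569.5

[M]_eq = 1.514 M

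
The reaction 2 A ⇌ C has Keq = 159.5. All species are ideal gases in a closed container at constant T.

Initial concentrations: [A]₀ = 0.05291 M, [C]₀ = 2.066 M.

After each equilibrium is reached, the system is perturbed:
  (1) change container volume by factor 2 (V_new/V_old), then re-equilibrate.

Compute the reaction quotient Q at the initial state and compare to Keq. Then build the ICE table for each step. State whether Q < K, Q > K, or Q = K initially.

Q₀ = 738 vs Keq = 159.5 ⇒ Q>K, reverse
Step 1:
                    A           C
  I           0.05291       2.066
  C           0.06007    -0.03004
  E             0.113       2.036
  solve Keq expr → x = -0.03004; check Q = 159.5
Then change container volume by factor 2 (V_new/V_old).
Step 2:
                    A           C
  I           0.05649       1.018
  C           0.02295    -0.01147
  E           0.07944       1.007
  solve Keq expr → x = -0.01147; check Q = 159.5

Q₀ = 738; Q > K (proceeds reverse)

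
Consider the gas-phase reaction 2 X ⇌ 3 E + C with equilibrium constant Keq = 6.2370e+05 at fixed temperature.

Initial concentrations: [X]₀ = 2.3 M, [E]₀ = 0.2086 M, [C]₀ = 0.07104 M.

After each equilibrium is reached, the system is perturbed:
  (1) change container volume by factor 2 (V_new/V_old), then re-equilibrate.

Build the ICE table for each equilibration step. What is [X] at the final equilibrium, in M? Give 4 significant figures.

Q₀ = 1.2190e-04 vs Keq = 6.2370e+05 ⇒ Q<K, forward
Step 1:
                   X          E          C
  Initial        2.3     0.2086    0.07104
  Change       -2.29      3.435      1.145
  Equil     0.009714      3.644      1.216
  solve Keq expr → x = 1.145; check Q = 6.2370e+05
Then change container volume by factor 2 (V_new/V_old).
Step 2:
                   X          E          C
  Initial   0.004857      1.822     0.6081
  Change   -0.002419   0.003628   0.001209
  Equil     0.002438      1.826     0.6093
  solve Keq expr → x = 0.001209; check Q = 6.2370e+05

[X]_eq = 0.002438 M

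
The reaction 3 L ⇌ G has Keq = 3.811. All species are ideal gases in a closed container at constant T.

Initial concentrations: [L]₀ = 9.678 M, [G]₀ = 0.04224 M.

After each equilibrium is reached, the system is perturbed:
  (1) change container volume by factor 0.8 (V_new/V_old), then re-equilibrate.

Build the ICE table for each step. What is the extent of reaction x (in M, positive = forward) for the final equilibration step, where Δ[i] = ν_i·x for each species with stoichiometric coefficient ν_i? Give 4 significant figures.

Q₀ = 4.6598e-05 vs Keq = 3.811 ⇒ Q<K, forward
Step 1:
                  L         G
  init        9.678   0.04224
  Δ          -8.759      2.92
  eq         0.9194     2.962
  solve Keq expr → x = 2.92; check Q = 3.811
Then change container volume by factor 0.8 (V_new/V_old).
Step 2:
                  L         G
  init        1.149     3.702
  Δ         -0.1543   0.05143
  eq          0.995     3.754
  solve Keq expr → x = 0.05143; check Q = 3.811

x = 0.05143 M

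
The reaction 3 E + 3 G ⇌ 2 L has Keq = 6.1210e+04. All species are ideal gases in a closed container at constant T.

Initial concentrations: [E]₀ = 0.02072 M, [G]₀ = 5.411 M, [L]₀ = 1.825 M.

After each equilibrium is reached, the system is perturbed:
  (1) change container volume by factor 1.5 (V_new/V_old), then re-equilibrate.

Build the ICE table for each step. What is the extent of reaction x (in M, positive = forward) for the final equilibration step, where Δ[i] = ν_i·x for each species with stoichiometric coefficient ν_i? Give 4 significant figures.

Q₀ = 2363 vs Keq = 6.1210e+04 ⇒ Q<K, forward
Step 1:
                   E          G          L
  Initial    0.02072      5.411      1.825
  Change    -0.01368   -0.01368   0.009117
  Equil     0.007044      5.397      1.834
  solve Keq expr → x = 0.004559; check Q = 6.1210e+04
Then change container volume by factor 1.5 (V_new/V_old).
Step 2:
                   E          G          L
  Initial   0.004696      3.598      1.223
  Change     0.00335    0.00335  -0.002233
  Equil     0.008046      3.602      1.221
  solve Keq expr → x = -0.001117; check Q = 6.1210e+04

x = -0.001117 M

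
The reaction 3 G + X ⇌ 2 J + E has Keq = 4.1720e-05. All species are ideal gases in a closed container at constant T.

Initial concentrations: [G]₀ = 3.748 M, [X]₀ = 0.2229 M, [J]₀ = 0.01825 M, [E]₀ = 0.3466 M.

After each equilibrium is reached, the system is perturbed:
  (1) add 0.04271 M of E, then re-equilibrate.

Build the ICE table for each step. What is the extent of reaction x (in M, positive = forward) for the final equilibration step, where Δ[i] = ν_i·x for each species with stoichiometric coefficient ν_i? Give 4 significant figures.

x = -9.1727e-04 M

Q₀ = 9.8366e-06 vs Keq = 4.1720e-05 ⇒ Q<K, forward
Step 1:
                   G          X          J          E
  init         3.748     0.2229    0.01825     0.3466
  Δ          -0.0266  -0.008866    0.01773   0.008866
  eq           3.721      0.214    0.03598     0.3555
  solve Keq expr → x = 0.008866; check Q = 4.1720e-05
Then add 0.04271 M of E.
Step 2:
                   G          X          J          E
  init         3.721      0.214    0.03598     0.3982
  Δ         0.002752 9.1727e-04  -0.001835 -9.1727e-04
  eq           3.724      0.215    0.03415     0.3973
  solve Keq expr → x = -9.1727e-04; check Q = 4.1720e-05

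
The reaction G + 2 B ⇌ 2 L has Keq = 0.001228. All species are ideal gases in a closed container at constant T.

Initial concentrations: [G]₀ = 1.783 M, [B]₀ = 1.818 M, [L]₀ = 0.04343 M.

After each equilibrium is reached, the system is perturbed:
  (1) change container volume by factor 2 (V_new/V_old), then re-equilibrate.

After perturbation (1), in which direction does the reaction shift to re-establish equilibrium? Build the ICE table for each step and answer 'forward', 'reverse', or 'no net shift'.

Q₀ = 3.2007e-04 vs Keq = 0.001228 ⇒ Q<K, forward
Step 1:
                   G          B          L
  init         1.783      1.818    0.04343
  Δ         -0.01967   -0.03934    0.03934
  eq           1.763      1.779    0.08277
  solve Keq expr → x = 0.01967; check Q = 0.001228
Then change container volume by factor 2 (V_new/V_old).
Step 2:
                   G          B          L
  init        0.8817     0.8893    0.04138
  Δ          0.00582    0.01164   -0.01164
  eq          0.8875      0.901    0.02974
  solve Keq expr → x = -0.00582; check Q = 0.001228

Direction: reverse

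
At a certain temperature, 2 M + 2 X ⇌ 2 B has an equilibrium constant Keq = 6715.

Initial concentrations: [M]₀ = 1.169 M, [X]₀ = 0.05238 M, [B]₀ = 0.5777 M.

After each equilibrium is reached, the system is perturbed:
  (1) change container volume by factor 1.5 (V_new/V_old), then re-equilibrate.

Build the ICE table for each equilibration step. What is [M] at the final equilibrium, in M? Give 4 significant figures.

[M]_eq = 0.7511 M

Q₀ = 89.01 vs Keq = 6715 ⇒ Q<K, forward
Step 1:
                  M         X         B
  Initial     1.169   0.05238    0.5777
  Change   -0.04561  -0.04561   0.04561
  Equil       1.123  0.006771    0.6233
  solve Keq expr → x = 0.0228; check Q = 6715
Then change container volume by factor 1.5 (V_new/V_old).
Step 2:
                  M         X         B
  Initial    0.7489  0.004514    0.4155
  Change   0.002201  0.002201 -0.002201
  Equil      0.7511  0.006715    0.4133
  solve Keq expr → x = -0.001101; check Q = 6715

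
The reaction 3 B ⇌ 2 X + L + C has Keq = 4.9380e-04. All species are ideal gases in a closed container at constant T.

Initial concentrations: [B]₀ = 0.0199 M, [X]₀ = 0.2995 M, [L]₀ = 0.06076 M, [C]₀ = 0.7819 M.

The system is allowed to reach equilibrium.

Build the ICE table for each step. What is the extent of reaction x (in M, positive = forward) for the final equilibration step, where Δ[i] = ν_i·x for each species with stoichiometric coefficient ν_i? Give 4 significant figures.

x = -0.06058 M

Q₀ = 540.8 vs Keq = 4.9380e-04 ⇒ Q>K, reverse
Step 1:
                  B         X         L         C
  I          0.0199    0.2995   0.06076    0.7819
  C          0.1818   -0.1212  -0.06058  -0.06058
  E          0.2017    0.1783 1.7651e-04    0.7213
  solve Keq expr → x = -0.06058; check Q = 4.9380e-04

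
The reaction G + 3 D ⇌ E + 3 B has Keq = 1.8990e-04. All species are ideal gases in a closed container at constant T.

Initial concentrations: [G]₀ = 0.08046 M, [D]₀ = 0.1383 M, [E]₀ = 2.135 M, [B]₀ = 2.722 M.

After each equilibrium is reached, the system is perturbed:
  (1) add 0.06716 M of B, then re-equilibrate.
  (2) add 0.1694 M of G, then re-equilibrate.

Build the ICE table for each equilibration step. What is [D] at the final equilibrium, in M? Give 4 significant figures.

[D]_eq = 2.774 M

Q₀ = 2.0231e+05 vs Keq = 1.8990e-04 ⇒ Q>K, reverse
Step 1:
                  G         D         E         B
  Initial   0.08046    0.1383     2.135     2.722
  Change     0.8603     2.581   -0.8603    -2.581
  Equil      0.9407     2.719     1.275    0.1412
  solve Keq expr → x = -0.8603; check Q = 1.8990e-04
Then add 0.06716 M of B.
Step 2:
                  G         D         E         B
  Initial    0.9407     2.719     1.275    0.2084
  Change     0.0207   0.06209   -0.0207  -0.06209
  Equil      0.9614     2.781     1.254    0.1463
  solve Keq expr → x = -0.0207; check Q = 1.8990e-04
Then add 0.1694 M of G.
Step 3:
                  G         D         E         B
  Initial     1.131     2.781     1.254    0.1463
  Change    -0.0025   -0.0075    0.0025    0.0075
  Equil       1.128     2.774     1.257    0.1538
  solve Keq expr → x = 0.0025; check Q = 1.8990e-04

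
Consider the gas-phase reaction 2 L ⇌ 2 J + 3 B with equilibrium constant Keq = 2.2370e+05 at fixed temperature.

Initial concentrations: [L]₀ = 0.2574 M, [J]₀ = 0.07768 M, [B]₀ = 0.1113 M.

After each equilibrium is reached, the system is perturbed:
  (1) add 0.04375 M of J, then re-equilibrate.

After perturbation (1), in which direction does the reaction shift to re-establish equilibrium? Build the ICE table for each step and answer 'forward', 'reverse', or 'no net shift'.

Direction: reverse

Q₀ = 1.2557e-04 vs Keq = 2.2370e+05 ⇒ Q<K, forward
Step 1:
                   L          J          B
  I           0.2574    0.07768     0.1113
  C          -0.2572     0.2572     0.3857
  E       2.4806e-04     0.3348      0.497
  solve Keq expr → x = 0.1286; check Q = 2.2370e+05
Then add 0.04375 M of J.
Step 2:
                   L          J          B
  I       2.4806e-04     0.3786      0.497
  C       3.2348e-05 -3.2348e-05 -4.8522e-05
  E       2.8041e-04     0.3785      0.497
  solve Keq expr → x = -1.6174e-05; check Q = 2.2370e+05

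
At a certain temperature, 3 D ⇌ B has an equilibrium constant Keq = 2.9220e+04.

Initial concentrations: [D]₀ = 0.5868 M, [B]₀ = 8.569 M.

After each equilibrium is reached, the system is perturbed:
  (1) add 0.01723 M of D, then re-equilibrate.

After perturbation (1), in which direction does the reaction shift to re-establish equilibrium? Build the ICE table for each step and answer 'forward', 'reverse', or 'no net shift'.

Q₀ = 42.41 vs Keq = 2.9220e+04 ⇒ Q<K, forward
Step 1:
                  D         B
  I          0.5868     8.569
  C         -0.5199    0.1733
  E         0.06688     8.742
  solve Keq expr → x = 0.1733; check Q = 2.9220e+04
Then add 0.01723 M of D.
Step 2:
                  D         B
  I         0.08411     8.742
  C        -0.01722  0.005738
  E          0.0669     8.748
  solve Keq expr → x = 0.005738; check Q = 2.9220e+04

Direction: forward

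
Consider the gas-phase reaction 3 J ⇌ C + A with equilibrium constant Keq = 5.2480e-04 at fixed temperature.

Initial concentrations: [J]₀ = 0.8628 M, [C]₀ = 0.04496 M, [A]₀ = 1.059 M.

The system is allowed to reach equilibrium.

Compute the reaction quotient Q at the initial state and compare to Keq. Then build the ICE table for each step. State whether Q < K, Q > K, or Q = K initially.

Q₀ = 0.07413 vs Keq = 5.2480e-04 ⇒ Q>K, reverse
Step 1:
                   J          C          A
  init        0.8628    0.04496      1.059
  Δ           0.1333   -0.04445   -0.04445
  eq          0.9961 5.1132e-04      1.015
  solve Keq expr → x = -0.04445; check Q = 5.2480e-04

Q₀ = 0.07413; Q > K (proceeds reverse)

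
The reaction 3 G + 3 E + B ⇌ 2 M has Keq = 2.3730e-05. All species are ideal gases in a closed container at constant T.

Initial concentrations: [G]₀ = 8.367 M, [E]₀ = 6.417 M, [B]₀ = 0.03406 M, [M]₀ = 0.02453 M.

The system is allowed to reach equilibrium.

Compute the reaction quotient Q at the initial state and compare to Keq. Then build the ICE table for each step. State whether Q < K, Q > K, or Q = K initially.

Q₀ = 1.1414e-07; Q < K (proceeds forward)

Q₀ = 1.1414e-07 vs Keq = 2.3730e-05 ⇒ Q<K, forward
Step 1:
                    G           E           B           M
  Initial       8.367       6.417     0.03406     0.02453
  Change     -0.09532    -0.09532    -0.03177     0.06355
  Equil         8.272       6.322    0.002286     0.08808
  solve Keq expr → x = 0.03177; check Q = 2.3730e-05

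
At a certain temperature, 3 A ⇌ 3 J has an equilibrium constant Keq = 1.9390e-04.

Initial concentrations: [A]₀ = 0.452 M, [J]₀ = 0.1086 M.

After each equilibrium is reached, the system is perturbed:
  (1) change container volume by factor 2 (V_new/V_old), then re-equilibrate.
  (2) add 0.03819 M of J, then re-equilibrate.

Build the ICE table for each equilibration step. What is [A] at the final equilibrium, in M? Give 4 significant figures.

Q₀ = 0.01387 vs Keq = 1.9390e-04 ⇒ Q>K, reverse
Step 1:
                   A          J
  Initial      0.452     0.1086
  Change     0.07793   -0.07793
  Equil       0.5299    0.03067
  solve Keq expr → x = -0.02598; check Q = 1.9390e-04
Then change container volume by factor 2 (V_new/V_old).
Step 2:
                   A          J
  Initial      0.265    0.01534
  Change           0          0
  Equil        0.265    0.01534
  solve Keq expr → x = 0; check Q = 1.9390e-04
Then add 0.03819 M of J.
Step 3:
                   A          J
  Initial      0.265    0.05353
  Change      0.0361    -0.0361
  Equil       0.3011    0.01743
  solve Keq expr → x = -0.01203; check Q = 1.9390e-04

[A]_eq = 0.3011 M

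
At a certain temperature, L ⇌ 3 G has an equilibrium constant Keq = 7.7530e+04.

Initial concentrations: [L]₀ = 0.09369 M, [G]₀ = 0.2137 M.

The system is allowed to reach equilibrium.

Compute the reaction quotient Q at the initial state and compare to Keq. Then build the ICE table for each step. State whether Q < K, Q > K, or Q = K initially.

Q₀ = 0.1042; Q < K (proceeds forward)

Q₀ = 0.1042 vs Keq = 7.7530e+04 ⇒ Q<K, forward
Step 1:
                   L          G
  I          0.09369     0.2137
  C         -0.09369     0.2811
  E       1.5622e-06     0.4948
  solve Keq expr → x = 0.09369; check Q = 7.7530e+04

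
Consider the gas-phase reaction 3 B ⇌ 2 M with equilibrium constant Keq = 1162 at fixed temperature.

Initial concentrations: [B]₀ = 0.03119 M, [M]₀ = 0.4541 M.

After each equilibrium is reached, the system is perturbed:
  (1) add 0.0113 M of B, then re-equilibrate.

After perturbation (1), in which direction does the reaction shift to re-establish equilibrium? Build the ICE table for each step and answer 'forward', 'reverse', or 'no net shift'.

Direction: forward

Q₀ = 6796 vs Keq = 1162 ⇒ Q>K, reverse
Step 1:
                  B         M
  Initial   0.03119    0.4541
  Change    0.02369   -0.0158
  Equil     0.05488    0.4383
  solve Keq expr → x = -0.007898; check Q = 1162
Then add 0.0113 M of B.
Step 2:
                  B         M
  Initial   0.06618    0.4383
  Change   -0.01071  0.007137
  Equil     0.05548    0.4454
  solve Keq expr → x = 0.003569; check Q = 1162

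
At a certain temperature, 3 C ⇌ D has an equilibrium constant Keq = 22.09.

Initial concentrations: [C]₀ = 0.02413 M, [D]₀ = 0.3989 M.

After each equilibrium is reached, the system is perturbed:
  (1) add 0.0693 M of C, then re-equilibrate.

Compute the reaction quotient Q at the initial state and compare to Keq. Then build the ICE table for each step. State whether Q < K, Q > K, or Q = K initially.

Q₀ = 2.8392e+04 vs Keq = 22.09 ⇒ Q>K, reverse
Step 1:
                  C         D
  Initial   0.02413    0.3989
  Change      0.221  -0.07366
  Equil      0.2451    0.3252
  solve Keq expr → x = -0.07366; check Q = 22.09
Then add 0.0693 M of C.
Step 2:
                  C         D
  Initial    0.3144    0.3252
  Change   -0.06405   0.02135
  Equil      0.2503    0.3466
  solve Keq expr → x = 0.02135; check Q = 22.09

Q₀ = 2.8392e+04; Q > K (proceeds reverse)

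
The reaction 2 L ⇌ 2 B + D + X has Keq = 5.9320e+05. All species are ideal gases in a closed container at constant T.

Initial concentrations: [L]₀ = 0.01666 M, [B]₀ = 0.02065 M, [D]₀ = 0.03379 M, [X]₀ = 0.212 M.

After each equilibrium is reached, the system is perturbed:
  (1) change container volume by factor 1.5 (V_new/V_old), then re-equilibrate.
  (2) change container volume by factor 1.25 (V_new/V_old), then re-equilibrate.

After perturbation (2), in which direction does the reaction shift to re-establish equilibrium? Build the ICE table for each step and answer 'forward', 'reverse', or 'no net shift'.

Direction: forward

Q₀ = 0.01101 vs Keq = 5.9320e+05 ⇒ Q<K, forward
Step 1:
                    L           B           D           X
  init        0.01666     0.02065     0.03379       0.212
  Δ          -0.01666     0.01666    0.008328    0.008328
  eq       4.6659e-06     0.03731     0.04212      0.2203
  solve Keq expr → x = 0.008328; check Q = 5.9320e+05
Then change container volume by factor 1.5 (V_new/V_old).
Step 2:
                    L           B           D           X
  init     3.1106e-06     0.02487     0.02808      0.1469
  Δ       -1.0368e-06  1.0368e-06  5.1838e-07  5.1838e-07
  eq       2.0739e-06     0.02487     0.02808      0.1469
  solve Keq expr → x = 5.1838e-07; check Q = 5.9320e+05
Then change container volume by factor 1.25 (V_new/V_old).
Step 3:
                    L           B           D           X
  init     1.6591e-06      0.0199     0.02246      0.1175
  Δ       -3.3179e-07  3.3179e-07  1.6589e-07  1.6589e-07
  eq       1.3273e-06      0.0199     0.02246      0.1175
  solve Keq expr → x = 1.6589e-07; check Q = 5.9320e+05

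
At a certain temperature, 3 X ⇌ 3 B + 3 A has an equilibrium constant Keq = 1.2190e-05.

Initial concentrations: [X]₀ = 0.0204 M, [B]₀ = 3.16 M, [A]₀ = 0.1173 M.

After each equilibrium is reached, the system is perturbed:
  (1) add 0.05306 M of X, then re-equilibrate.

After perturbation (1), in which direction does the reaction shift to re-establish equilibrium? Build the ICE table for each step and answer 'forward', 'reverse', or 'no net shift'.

Direction: forward

Q₀ = 5999 vs Keq = 1.2190e-05 ⇒ Q>K, reverse
Step 1:
                   X          B          A
  Initial     0.0204       3.16     0.1173
  Change      0.1163    -0.1163    -0.1163
  Equil       0.1367      3.044   0.001033
  solve Keq expr → x = -0.03876; check Q = 1.2190e-05
Then add 0.05306 M of X.
Step 2:
                   X          B          A
  Initial     0.1897      3.044   0.001033
  Change  -3.9800e-04 3.9800e-04 3.9800e-04
  Equil       0.1893      3.044   0.001431
  solve Keq expr → x = 1.3267e-04; check Q = 1.2190e-05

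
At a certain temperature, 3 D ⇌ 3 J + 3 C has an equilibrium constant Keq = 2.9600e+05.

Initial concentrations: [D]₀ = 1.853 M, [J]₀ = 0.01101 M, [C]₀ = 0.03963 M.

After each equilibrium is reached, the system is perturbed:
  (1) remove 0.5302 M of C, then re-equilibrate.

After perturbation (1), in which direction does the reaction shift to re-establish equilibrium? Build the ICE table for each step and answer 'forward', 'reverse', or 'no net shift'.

Direction: forward

Q₀ = 1.3056e-11 vs Keq = 2.9600e+05 ⇒ Q<K, forward
Step 1:
                   D          J          C
  Initial      1.853    0.01101    0.03963
  Change      -1.803      1.803      1.803
  Equil      0.05015      1.814      1.842
  solve Keq expr → x = 0.601; check Q = 2.9600e+05
Then remove 0.5302 M of C.
Step 2:
                   D          J          C
  Initial    0.05015      1.814      1.312
  Change    -0.01378    0.01378    0.01378
  Equil      0.03637      1.828      1.326
  solve Keq expr → x = 0.004594; check Q = 2.9600e+05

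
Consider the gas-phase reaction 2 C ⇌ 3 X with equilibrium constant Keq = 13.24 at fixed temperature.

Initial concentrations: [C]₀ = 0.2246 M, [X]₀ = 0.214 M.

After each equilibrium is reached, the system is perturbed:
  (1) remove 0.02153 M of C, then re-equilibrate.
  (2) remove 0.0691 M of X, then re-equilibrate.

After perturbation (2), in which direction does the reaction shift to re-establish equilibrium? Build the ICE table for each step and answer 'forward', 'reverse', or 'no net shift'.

Direction: forward

Q₀ = 0.1943 vs Keq = 13.24 ⇒ Q<K, forward
Step 1:
                   C          X
  init        0.2246      0.214
  Δ          -0.1462     0.2193
  eq         0.07839     0.4333
  solve Keq expr → x = 0.0731; check Q = 13.24
Then remove 0.02153 M of C.
Step 2:
                   C          X
  init       0.05686     0.4333
  Δ          0.01536   -0.02304
  eq         0.07222     0.4103
  solve Keq expr → x = -0.007681; check Q = 13.24
Then remove 0.0691 M of X.
Step 3:
                   C          X
  init       0.07222     0.3412
  Δ         -0.01278    0.01916
  eq         0.05945     0.3603
  solve Keq expr → x = 0.006388; check Q = 13.24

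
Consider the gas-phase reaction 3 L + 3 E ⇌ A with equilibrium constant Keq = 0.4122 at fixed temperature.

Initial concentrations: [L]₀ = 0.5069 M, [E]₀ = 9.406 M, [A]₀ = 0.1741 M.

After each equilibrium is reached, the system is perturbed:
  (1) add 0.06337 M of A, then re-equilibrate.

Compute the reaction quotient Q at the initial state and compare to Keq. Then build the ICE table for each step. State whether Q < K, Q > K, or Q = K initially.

Q₀ = 0.001606; Q < K (proceeds forward)

Q₀ = 0.001606 vs Keq = 0.4122 ⇒ Q<K, forward
Step 1:
                   L          E          A
  init        0.5069      9.406     0.1741
  Δ          -0.4059    -0.4059     0.1353
  eq           0.101          9     0.3094
  solve Keq expr → x = 0.1353; check Q = 0.4122
Then add 0.06337 M of A.
Step 2:
                   L          E          A
  init         0.101          9     0.3728
  Δ         0.006198   0.006198  -0.002066
  eq          0.1072      9.006     0.3707
  solve Keq expr → x = -0.002066; check Q = 0.4122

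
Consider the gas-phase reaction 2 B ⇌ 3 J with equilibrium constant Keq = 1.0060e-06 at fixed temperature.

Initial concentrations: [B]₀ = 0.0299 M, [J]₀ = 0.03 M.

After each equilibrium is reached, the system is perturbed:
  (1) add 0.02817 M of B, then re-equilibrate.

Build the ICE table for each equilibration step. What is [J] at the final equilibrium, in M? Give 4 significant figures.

[J]_eq = 0.001811 M

Q₀ = 0.0302 vs Keq = 1.0060e-06 ⇒ Q>K, reverse
Step 1:
                  B         J
  I          0.0299      0.03
  C         0.01911  -0.02866
  E         0.04901  0.001342
  solve Keq expr → x = -0.009553; check Q = 1.0060e-06
Then add 0.02817 M of B.
Step 2:
                  B         J
  I         0.07718  0.001342
  C       -3.1303e-04 4.6955e-04
  E         0.07686  0.001811
  solve Keq expr → x = 1.5652e-04; check Q = 1.0060e-06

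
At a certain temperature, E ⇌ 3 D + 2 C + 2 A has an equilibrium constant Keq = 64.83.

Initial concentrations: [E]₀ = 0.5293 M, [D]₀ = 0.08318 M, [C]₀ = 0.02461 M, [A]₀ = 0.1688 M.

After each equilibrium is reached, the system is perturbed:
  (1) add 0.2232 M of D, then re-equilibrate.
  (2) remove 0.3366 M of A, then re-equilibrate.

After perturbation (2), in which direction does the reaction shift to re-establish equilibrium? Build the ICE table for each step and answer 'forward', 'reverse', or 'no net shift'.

Direction: forward

Q₀ = 1.8764e-08 vs Keq = 64.83 ⇒ Q<K, forward
Step 1:
                    E           D           C           A
  init         0.5293     0.08318     0.02461      0.1688
  Δ           -0.4703       1.411      0.9406      0.9406
  eq          0.05899       1.494      0.9652       1.109
  solve Keq expr → x = 0.4703; check Q = 64.83
Then add 0.2232 M of D.
Step 2:
                    E           D           C           A
  init        0.05899       1.717      0.9652       1.109
  Δ           0.01476    -0.04428    -0.02952    -0.02952
  eq          0.07375       1.673      0.9357        1.08
  solve Keq expr → x = -0.01476; check Q = 64.83
Then remove 0.3366 M of A.
Step 3:
                    E           D           C           A
  init        0.07375       1.673      0.9357      0.7433
  Δ          -0.02405     0.07216      0.0481      0.0481
  eq           0.0497       1.745      0.9838      0.7914
  solve Keq expr → x = 0.02405; check Q = 64.83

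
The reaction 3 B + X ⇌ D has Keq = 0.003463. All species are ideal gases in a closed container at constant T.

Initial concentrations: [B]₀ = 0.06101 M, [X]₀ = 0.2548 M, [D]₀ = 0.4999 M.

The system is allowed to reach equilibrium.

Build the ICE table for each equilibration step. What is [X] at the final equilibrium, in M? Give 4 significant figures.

Q₀ = 8639 vs Keq = 0.003463 ⇒ Q>K, reverse
Step 1:
                  B         X         D
  Initial   0.06101    0.2548    0.4999
  Change      1.472    0.4906   -0.4906
  Equil       1.533    0.7454  0.009296
  solve Keq expr → x = -0.4906; check Q = 0.003463

[X]_eq = 0.7454 M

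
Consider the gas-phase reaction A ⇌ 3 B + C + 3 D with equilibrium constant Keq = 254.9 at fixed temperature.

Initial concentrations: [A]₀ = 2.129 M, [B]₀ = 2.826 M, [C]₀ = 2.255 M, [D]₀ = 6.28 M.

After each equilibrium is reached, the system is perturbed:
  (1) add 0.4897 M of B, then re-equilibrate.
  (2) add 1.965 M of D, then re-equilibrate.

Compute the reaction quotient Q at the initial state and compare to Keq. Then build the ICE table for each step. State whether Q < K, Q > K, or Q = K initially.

Q₀ = 5921; Q > K (proceeds reverse)

Q₀ = 5921 vs Keq = 254.9 ⇒ Q>K, reverse
Step 1:
                    A           B           C           D
  Initial       2.129       2.826       2.255        6.28
  Change       0.4563      -1.369     -0.4563      -1.369
  Equil         2.585       1.457       1.799       4.911
  solve Keq expr → x = -0.4563; check Q = 254.9
Then add 0.4897 M of B.
Step 2:
                    A           B           C           D
  Initial       2.585       1.947       1.799       4.911
  Change       0.1098     -0.3295     -0.1098     -0.3295
  Equil         2.695       1.617       1.689       4.582
  solve Keq expr → x = -0.1098; check Q = 254.9
Then add 1.965 M of D.
Step 3:
                    A           B           C           D
  Initial       2.695       1.617       1.689       6.547
  Change       0.1229     -0.3688     -0.1229     -0.3688
  Equil         2.818       1.248       1.566       6.178
  solve Keq expr → x = -0.1229; check Q = 254.9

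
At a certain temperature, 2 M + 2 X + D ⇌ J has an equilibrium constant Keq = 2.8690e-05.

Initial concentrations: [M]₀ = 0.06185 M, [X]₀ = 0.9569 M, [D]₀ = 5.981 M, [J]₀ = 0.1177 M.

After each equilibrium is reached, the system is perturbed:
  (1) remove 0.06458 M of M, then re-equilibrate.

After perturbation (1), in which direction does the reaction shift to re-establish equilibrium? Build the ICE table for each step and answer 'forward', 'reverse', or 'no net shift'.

Q₀ = 5.618 vs Keq = 2.8690e-05 ⇒ Q>K, reverse
Step 1:
                    M           X           D           J
  init        0.06185      0.9569       5.981      0.1177
  Δ            0.2354      0.2354      0.1177     -0.1177
  eq           0.2972       1.192       6.099  2.1970e-05
  solve Keq expr → x = -0.1177; check Q = 2.8690e-05
Then remove 0.06458 M of M.
Step 2:
                    M           X           D           J
  init         0.2326       1.192       6.099  2.1970e-05
  Δ        1.7016e-05  1.7016e-05  8.5079e-06 -8.5079e-06
  eq           0.2326       1.192       6.099  1.3462e-05
  solve Keq expr → x = -8.5079e-06; check Q = 2.8690e-05

Direction: reverse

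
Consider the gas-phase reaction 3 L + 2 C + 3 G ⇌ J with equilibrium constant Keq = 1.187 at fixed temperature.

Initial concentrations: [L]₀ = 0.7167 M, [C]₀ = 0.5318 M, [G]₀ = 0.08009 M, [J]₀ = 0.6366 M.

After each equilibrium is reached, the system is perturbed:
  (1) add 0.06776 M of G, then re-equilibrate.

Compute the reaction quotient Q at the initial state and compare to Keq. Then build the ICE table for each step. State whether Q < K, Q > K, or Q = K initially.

Q₀ = 1.1902e+04 vs Keq = 1.187 ⇒ Q>K, reverse
Step 1:
                    L           C           G           J
  Initial      0.7167      0.5318     0.08009      0.6366
  Change       0.5423      0.3615      0.5423     -0.1808
  Equil         1.259      0.8933      0.6224      0.4558
  solve Keq expr → x = -0.1808; check Q = 1.187
Then add 0.06776 M of G.
Step 2:
                    L           C           G           J
  Initial       1.259      0.8933      0.6902      0.4558
  Change     -0.03404    -0.02269    -0.03404     0.01135
  Equil         1.225      0.8707      0.6561      0.4672
  solve Keq expr → x = 0.01135; check Q = 1.187

Q₀ = 1.1902e+04; Q > K (proceeds reverse)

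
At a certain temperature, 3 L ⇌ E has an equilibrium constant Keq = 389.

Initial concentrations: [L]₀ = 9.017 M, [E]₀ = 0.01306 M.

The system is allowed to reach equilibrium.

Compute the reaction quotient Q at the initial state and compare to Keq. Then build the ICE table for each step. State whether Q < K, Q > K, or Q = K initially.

Q₀ = 1.7814e-05; Q < K (proceeds forward)

Q₀ = 1.7814e-05 vs Keq = 389 ⇒ Q<K, forward
Step 1:
                  L         E
  I           9.017   0.01306
  C           -8.82      2.94
  E          0.1965     2.953
  solve Keq expr → x = 2.94; check Q = 389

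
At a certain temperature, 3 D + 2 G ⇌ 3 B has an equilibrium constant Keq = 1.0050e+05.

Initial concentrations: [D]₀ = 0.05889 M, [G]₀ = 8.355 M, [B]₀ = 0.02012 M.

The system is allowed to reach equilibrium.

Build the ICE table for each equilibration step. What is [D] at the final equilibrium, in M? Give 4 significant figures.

Q₀ = 5.7130e-04 vs Keq = 1.0050e+05 ⇒ Q<K, forward
Step 1:
                    D           G           B
  Initial     0.05889       8.355     0.02012
  Change     -0.05848    -0.03899     0.05848
  Equil    4.1186e-04       8.316      0.0786
  solve Keq expr → x = 0.01949; check Q = 1.0050e+05

[D]_eq = 4.1186e-04 M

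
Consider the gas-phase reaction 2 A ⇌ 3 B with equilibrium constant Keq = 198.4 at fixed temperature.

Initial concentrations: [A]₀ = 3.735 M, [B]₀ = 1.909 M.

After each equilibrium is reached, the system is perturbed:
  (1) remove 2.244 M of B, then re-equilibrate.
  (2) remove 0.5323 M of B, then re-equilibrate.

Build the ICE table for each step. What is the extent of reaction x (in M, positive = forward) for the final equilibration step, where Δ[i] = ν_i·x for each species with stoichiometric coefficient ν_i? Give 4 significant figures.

x = 0.04341 M

Q₀ = 0.4987 vs Keq = 198.4 ⇒ Q<K, forward
Step 1:
                    A           B
  Initial       3.735       1.909
  Change       -2.702       4.052
  Equil         1.033       5.961
  solve Keq expr → x = 1.351; check Q = 198.4
Then remove 2.244 M of B.
Step 2:
                    A           B
  Initial       1.033       3.717
  Change      -0.3974       0.596
  Equil         0.636       4.313
  solve Keq expr → x = 0.1987; check Q = 198.4
Then remove 0.5323 M of B.
Step 3:
                    A           B
  Initial       0.636       3.781
  Change     -0.08682      0.1302
  Equil        0.5492       3.911
  solve Keq expr → x = 0.04341; check Q = 198.4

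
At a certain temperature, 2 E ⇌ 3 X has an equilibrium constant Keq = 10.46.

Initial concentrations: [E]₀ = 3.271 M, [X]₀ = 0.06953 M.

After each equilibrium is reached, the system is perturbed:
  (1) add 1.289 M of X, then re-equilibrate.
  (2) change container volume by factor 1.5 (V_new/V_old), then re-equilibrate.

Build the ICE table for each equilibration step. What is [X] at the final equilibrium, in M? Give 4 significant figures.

[X]_eq = 2.425 M

Q₀ = 3.1416e-05 vs Keq = 10.46 ⇒ Q<K, forward
Step 1:
                  E         X
  Initial     3.271   0.06953
  Change     -1.821     2.732
  Equil        1.45     2.801
  solve Keq expr → x = 0.9106; check Q = 10.46
Then add 1.289 M of X.
Step 2:
                  E         X
  Initial      1.45      4.09
  Change     0.4727   -0.7091
  Equil       1.922     3.381
  solve Keq expr → x = -0.2364; check Q = 10.46
Then change container volume by factor 1.5 (V_new/V_old).
Step 3:
                  E         X
  Initial     1.282     2.254
  Change    -0.1139    0.1709
  Equil       1.168     2.425
  solve Keq expr → x = 0.05697; check Q = 10.46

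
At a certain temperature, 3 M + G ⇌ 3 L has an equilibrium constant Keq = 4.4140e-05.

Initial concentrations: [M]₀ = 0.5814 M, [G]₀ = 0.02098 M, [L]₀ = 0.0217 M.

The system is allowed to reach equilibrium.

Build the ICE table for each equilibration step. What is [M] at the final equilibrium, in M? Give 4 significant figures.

[M]_eq = 0.5968 M

Q₀ = 0.002478 vs Keq = 4.4140e-05 ⇒ Q>K, reverse
Step 1:
                   M          G          L
  init        0.5814    0.02098     0.0217
  Δ          0.01544   0.005147   -0.01544
  eq          0.5968    0.02613   0.006259
  solve Keq expr → x = -0.005147; check Q = 4.4140e-05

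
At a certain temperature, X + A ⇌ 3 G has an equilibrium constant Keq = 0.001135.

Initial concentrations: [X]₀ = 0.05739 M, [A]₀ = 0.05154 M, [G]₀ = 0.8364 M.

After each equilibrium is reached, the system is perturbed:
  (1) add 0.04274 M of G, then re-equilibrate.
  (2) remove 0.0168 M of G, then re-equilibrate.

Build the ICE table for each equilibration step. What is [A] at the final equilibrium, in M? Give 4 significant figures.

Q₀ = 197.8 vs Keq = 0.001135 ⇒ Q>K, reverse
Step 1:
                   X          A          G
  Initial    0.05739    0.05154     0.8364
  Change      0.2626     0.2626    -0.7879
  Equil         0.32     0.3142     0.0485
  solve Keq expr → x = -0.2626; check Q = 0.001135
Then add 0.04274 M of G.
Step 2:
                   X          A          G
  Initial       0.32     0.3142    0.09124
  Change     0.01378    0.01378   -0.04134
  Equil       0.3338      0.328     0.0499
  solve Keq expr → x = -0.01378; check Q = 0.001135
Then remove 0.0168 M of G.
Step 3:
                   X          A          G
  Initial     0.3338      0.328     0.0331
  Change   -0.005418  -0.005418    0.01625
  Equil       0.3284     0.3225    0.04935
  solve Keq expr → x = 0.005418; check Q = 0.001135

[A]_eq = 0.3225 M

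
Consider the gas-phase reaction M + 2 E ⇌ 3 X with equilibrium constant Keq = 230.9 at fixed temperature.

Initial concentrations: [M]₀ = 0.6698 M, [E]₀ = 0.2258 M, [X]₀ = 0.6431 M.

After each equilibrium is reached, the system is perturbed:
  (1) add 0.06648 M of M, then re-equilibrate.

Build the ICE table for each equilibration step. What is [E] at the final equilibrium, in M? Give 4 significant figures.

Q₀ = 7.788 vs Keq = 230.9 ⇒ Q<K, forward
Step 1:
                   M          E          X
  Initial     0.6698     0.2258     0.6431
  Change    -0.07781    -0.1556     0.2334
  Equil        0.592    0.07019     0.8765
  solve Keq expr → x = 0.07781; check Q = 230.9
Then add 0.06648 M of M.
Step 2:
                   M          E          X
  Initial     0.6585    0.07019     0.8765
  Change    -0.00152   -0.00304    0.00456
  Equil        0.657    0.06715     0.8811
  solve Keq expr → x = 0.00152; check Q = 230.9

[E]_eq = 0.06715 M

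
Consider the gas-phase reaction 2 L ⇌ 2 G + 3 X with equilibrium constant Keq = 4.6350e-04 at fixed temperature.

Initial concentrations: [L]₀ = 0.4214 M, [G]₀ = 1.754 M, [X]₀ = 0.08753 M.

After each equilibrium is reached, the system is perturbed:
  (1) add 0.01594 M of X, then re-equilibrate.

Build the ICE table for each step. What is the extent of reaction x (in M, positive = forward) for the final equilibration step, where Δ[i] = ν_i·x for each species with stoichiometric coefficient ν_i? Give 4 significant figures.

Q₀ = 0.01162 vs Keq = 4.6350e-04 ⇒ Q>K, reverse
Step 1:
                    L           G           X
  init         0.4214       1.754     0.08753
  Δ           0.03696    -0.03696    -0.05544
  eq           0.4584       1.717     0.03209
  solve Keq expr → x = -0.01848; check Q = 4.6350e-04
Then add 0.01594 M of X.
Step 2:
                    L           G           X
  init         0.4584       1.717     0.04803
  Δ           0.01022    -0.01022    -0.01533
  eq           0.4686       1.707     0.03269
  solve Keq expr → x = -0.005112; check Q = 4.6350e-04

x = -0.005112 M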